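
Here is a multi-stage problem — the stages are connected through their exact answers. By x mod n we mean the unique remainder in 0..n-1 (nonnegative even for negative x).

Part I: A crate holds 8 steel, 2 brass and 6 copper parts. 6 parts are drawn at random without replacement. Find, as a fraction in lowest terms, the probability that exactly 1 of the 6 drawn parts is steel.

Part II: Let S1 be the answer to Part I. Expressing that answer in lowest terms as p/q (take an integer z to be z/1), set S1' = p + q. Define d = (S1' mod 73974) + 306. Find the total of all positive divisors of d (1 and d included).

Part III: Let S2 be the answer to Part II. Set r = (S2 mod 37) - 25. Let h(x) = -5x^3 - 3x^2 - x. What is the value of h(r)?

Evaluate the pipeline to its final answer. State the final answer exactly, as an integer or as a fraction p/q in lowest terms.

Part I: total draws C(16,6) = 8008; favorable C(8,1)*C(8,5) = 448; P = 8/143; answer 8/143
Part II: S1 = 8/143; threaded value p + q = 151; d = 457; 457 is prime, so its only divisors are 1 and 457; sigma = 1 + 457 = 458; answer 458
Part III: S2 = 458; r = -11; -5*(-11)^3 - 3*(-11)^2 - 1*(-11)^1 = (6655) + (-363) + (11) = 6303; answer 6303

6303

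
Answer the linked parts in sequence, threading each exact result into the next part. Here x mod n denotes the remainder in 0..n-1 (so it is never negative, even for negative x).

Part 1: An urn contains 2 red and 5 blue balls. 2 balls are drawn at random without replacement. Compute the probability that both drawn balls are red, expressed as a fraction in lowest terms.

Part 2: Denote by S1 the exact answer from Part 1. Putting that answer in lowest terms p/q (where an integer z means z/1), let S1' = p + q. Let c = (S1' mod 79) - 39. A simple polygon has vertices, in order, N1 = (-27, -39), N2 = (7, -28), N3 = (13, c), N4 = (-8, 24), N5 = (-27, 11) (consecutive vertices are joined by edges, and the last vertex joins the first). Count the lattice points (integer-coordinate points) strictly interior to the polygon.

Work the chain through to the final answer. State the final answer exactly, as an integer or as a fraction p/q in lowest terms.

Part 1: total draws C(7,2) = 21; favorable C(2,2) = 1; P = 1/21; answer 1/21
Part 2: S1 = 1/21; threaded value p + q = 22; c = -17; cross terms: (-27*-28 - 7*-39)=1029, (7*-17 - 13*-28)=245, (13*24 - -8*-17)=176, (-8*11 - -27*24)=560, (-27*-39 - -27*11)=1350; twice the area = |3360| = 3360; area = 1680; boundary points = 1 + 1 + 1 + 1 + 50 = 54; strictly interior points = area - boundary/2 + 1 = 1654; answer 1654

1654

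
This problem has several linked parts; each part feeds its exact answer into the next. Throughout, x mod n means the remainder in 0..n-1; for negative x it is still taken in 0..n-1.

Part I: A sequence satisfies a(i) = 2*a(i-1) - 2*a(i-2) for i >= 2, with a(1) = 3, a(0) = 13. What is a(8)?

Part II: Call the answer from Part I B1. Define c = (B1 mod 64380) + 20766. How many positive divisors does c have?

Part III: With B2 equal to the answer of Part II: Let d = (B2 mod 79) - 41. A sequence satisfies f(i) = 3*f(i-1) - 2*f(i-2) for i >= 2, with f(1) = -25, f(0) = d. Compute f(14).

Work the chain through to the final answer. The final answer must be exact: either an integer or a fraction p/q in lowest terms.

Part I: a(2) = 2*(3) - 2*(13) = -20; iterating: a(2)=-20, a(3)=-46, a(4)=-52, a(5)=-12, a(6)=80, a(7)=184, a(8)=208; answer 208
Part II: B1 = 208; c = 20974; 20974 = 2 * 10487; number of divisors = (1+1) * (1+1) = 4; answer 4
Part III: B2 = 4; d = -37; f(2) = 3*(-25) - 2*(-37) = -1; iterating: f(2)=-1, f(3)=47, f(4)=143, f(5)=335, f(6)=719, f(7)=1487, f(8)=3023, f(9)=6095, f(10)=12239, f(11)=24527, f(12)=49103, f(13)=98255, f(14)=196559; answer 196559

196559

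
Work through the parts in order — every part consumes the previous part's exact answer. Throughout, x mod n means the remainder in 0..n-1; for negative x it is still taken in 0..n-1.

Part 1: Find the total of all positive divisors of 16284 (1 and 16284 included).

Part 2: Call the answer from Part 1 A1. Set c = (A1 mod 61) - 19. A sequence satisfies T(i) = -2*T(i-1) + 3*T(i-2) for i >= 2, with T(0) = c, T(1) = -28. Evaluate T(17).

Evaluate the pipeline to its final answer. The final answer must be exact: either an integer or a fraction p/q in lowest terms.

Part 1: 16284 = 2^2 * 3 * 23 * 59; sigma = (1 + 2 + 4) * (1 + 3) * (1 + 23) * (1 + 59) = 7 * 4 * 24 * 60 = 40320; answer 40320
Part 2: A1 = 40320; c = 41; T(2) = -2*(-28) + 3*(41) = 179; iterating: T(2)=179, T(3)=-442, T(4)=1421, T(5)=-4168, T(6)=12599, T(7)=-37702, T(8)=113201, T(9)=-339508, T(10)=1018619, T(11)=-3055762, T(12)=9167381, T(13)=-27502048, T(14)=82506239, T(15)=-247518622, T(16)=742555961, T(17)=-2227667788; answer -2227667788

-2227667788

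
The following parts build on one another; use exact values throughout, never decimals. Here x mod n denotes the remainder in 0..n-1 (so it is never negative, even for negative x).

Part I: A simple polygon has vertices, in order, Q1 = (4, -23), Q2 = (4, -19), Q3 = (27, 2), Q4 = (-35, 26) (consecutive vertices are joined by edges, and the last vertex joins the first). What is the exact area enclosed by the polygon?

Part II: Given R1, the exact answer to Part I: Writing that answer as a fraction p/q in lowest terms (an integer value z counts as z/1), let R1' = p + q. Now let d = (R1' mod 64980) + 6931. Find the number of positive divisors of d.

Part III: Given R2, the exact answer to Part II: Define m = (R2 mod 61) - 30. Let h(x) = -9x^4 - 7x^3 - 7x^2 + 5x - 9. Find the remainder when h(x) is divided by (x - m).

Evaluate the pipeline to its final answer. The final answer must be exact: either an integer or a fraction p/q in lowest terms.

Part I: cross terms: (4*-19 - 4*-23)=16, (4*2 - 27*-19)=521, (27*26 - -35*2)=772, (-35*-23 - 4*26)=701; twice the area = |2010| = 2010; area = 1005; answer 1005
Part II: R1 = 1005; threaded value p + q = 1006; d = 7937; 7937 is prime, so its only divisors are 1 and 7937; count = 2; answer 2
Part III: R2 = 2; m = -28; remainder = value at the root: -9*(-28)^4 - 7*(-28)^3 - 7*(-28)^2 + 5*(-28)^1 - 9 = (-5531904) + (153664) + (-5488) + (-140) + (-9) = -5383877; answer -5383877

-5383877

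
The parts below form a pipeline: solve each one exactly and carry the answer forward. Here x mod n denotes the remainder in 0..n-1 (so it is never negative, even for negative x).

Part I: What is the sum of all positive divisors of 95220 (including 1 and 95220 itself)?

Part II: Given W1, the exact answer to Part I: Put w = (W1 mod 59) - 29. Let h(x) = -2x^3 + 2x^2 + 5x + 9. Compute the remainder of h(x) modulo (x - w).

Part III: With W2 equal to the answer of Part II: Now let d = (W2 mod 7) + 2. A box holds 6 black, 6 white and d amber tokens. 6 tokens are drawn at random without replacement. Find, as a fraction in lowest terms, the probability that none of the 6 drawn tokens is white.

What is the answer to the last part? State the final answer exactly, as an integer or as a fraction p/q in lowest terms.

12/715

Part I: 95220 = 2^2 * 3^2 * 5 * 23^2; sigma = (1 + 2 + 4) * (1 + 3 + 9) * (1 + 5) * (1 + 23 + 529) = 7 * 13 * 6 * 553 = 301938; answer 301938
Part II: W1 = 301938; w = 6; remainder = value at the root: -2*(6)^3 + 2*(6)^2 + 5*(6)^1 + 9 = (-432) + (72) + (30) + (9) = -321; answer -321
Part III: W2 = -321; d = 3; total draws C(15,6) = 5005; favorable C(9,6) = 84; P = 12/715; answer 12/715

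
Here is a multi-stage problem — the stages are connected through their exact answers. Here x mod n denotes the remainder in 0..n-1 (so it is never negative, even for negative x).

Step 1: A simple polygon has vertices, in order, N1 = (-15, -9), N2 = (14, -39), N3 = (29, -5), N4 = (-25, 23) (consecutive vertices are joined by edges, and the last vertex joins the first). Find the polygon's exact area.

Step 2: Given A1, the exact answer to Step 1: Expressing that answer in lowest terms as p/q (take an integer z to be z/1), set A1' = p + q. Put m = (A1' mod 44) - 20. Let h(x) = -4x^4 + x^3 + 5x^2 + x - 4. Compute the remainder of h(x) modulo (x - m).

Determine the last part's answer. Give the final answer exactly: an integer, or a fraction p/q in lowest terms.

-197989

Step 1: cross terms: (-15*-39 - 14*-9)=711, (14*-5 - 29*-39)=1061, (29*23 - -25*-5)=542, (-25*-9 - -15*23)=570; twice the area = |2884| = 2884; area = 1442; answer 1442
Step 2: A1 = 1442; threaded value p + q = 1443; m = 15; remainder = value at the root: -4*(15)^4 + 1*(15)^3 + 5*(15)^2 + 1*(15)^1 - 4 = (-202500) + (3375) + (1125) + (15) + (-4) = -197989; answer -197989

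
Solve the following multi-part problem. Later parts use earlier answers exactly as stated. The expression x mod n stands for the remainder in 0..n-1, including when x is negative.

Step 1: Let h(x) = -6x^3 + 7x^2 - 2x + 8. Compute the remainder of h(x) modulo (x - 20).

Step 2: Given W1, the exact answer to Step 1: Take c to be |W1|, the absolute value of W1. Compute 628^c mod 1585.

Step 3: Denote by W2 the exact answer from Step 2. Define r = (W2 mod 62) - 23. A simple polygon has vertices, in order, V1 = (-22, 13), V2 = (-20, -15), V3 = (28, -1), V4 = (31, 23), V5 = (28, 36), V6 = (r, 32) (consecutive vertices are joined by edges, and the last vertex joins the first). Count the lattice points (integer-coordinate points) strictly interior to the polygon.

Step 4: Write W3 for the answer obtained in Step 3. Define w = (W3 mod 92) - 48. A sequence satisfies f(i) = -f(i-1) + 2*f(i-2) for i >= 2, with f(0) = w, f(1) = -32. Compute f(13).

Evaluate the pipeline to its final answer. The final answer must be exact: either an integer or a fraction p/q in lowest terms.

Step 1: remainder = value at the root: -6*(20)^3 + 7*(20)^2 - 2*(20)^1 + 8 = (-48000) + (2800) + (-40) + (8) = -45232; answer -45232
Step 2: W1 = -45232; c = 45232; squarings mod 1585: 628^1=628, 628^2=1304, 628^4=1296, 628^8=1101, 628^16=1261, 628^32=366, 628^64=816, 628^128=156, 628^256=561, 628^512=891, 628^1024=1381, 628^2048=406, 628^4096=1581, 628^8192=16, 628^16384=256, 628^32768=551; 628^45232 = 628^16 * 628^32 * 628^128 * 628^4096 * 628^8192 * 628^32768 = 701 (mod 1585); answer 701
Step 3: W2 = 701; r = -4; cross terms: (-22*-15 - -20*13)=590, (-20*-1 - 28*-15)=440, (28*23 - 31*-1)=675, (31*36 - 28*23)=472, (28*32 - -4*36)=1040, (-4*13 - -22*32)=652; twice the area = |3869| = 3869; area = 3869/2; boundary points = 2 + 2 + 3 + 1 + 4 + 1 = 13; strictly interior points = area - boundary/2 + 1 = 1929; answer 1929
Step 4: W3 = 1929; w = 41; f(2) = -1*(-32) + 2*(41) = 114; iterating: f(2)=114, f(3)=-178, f(4)=406, f(5)=-762, f(6)=1574, f(7)=-3098, f(8)=6246, f(9)=-12442, f(10)=24934, f(11)=-49818, f(12)=99686, f(13)=-199322; answer -199322

-199322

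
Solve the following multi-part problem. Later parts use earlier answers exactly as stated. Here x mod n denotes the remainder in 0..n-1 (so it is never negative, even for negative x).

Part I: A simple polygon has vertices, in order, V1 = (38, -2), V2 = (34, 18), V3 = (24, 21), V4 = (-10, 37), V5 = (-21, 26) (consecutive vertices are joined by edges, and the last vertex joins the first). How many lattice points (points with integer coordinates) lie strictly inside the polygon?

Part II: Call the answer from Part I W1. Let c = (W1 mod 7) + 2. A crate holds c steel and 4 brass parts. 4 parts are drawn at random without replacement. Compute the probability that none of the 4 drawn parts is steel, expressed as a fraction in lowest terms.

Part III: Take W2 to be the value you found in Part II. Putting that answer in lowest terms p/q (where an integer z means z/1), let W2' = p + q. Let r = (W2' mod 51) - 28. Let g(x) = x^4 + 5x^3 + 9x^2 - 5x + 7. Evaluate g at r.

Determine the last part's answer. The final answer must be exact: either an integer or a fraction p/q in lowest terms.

49

Part I: cross terms: (38*18 - 34*-2)=752, (34*21 - 24*18)=282, (24*37 - -10*21)=1098, (-10*26 - -21*37)=517, (-21*-2 - 38*26)=-946; twice the area = |1703| = 1703; area = 1703/2; boundary points = 4 + 1 + 2 + 11 + 1 = 19; strictly interior points = area - boundary/2 + 1 = 843; answer 843
Part II: W1 = 843; c = 5; total draws C(9,4) = 126; favorable C(4,4) = 1; P = 1/126; answer 1/126
Part III: W2 = 1/126; threaded value p + q = 127; r = -3; 1*(-3)^4 + 5*(-3)^3 + 9*(-3)^2 - 5*(-3)^1 + 7 = (81) + (-135) + (81) + (15) + (7) = 49; answer 49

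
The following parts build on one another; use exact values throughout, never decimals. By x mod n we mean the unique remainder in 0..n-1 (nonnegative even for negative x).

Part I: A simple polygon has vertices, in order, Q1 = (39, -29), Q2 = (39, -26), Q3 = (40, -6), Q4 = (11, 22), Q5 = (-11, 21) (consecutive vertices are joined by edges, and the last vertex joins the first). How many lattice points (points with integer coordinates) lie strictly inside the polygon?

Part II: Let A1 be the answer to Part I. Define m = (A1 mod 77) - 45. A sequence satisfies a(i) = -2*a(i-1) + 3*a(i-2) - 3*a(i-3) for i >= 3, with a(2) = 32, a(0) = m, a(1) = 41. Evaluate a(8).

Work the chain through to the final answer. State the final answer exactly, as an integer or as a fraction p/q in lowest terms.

Part I: cross terms: (39*-26 - 39*-29)=117, (39*-6 - 40*-26)=806, (40*22 - 11*-6)=946, (11*21 - -11*22)=473, (-11*-29 - 39*21)=-500; twice the area = |1842| = 1842; area = 921; boundary points = 3 + 1 + 1 + 1 + 50 = 56; strictly interior points = area - boundary/2 + 1 = 894; answer 894
Part II: A1 = 894; m = 2; a(3) = -2*(32) + 3*(41) - 3*(2) = 53; iterating: a(3)=53, a(4)=-133, a(5)=329, a(6)=-1216, a(7)=3818, a(8)=-12271; answer -12271

-12271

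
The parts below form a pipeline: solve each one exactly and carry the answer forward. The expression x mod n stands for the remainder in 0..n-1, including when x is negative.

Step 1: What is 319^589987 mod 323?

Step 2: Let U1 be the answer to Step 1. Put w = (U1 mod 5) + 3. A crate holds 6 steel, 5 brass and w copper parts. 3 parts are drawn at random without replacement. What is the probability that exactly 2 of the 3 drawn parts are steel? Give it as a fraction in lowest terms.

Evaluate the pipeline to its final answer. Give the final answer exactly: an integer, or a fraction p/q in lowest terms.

Step 1: squarings mod 323: 319^1=319, 319^2=16, 319^4=256, 319^8=290, 319^16=120, 319^32=188, 319^64=137, 319^128=35, 319^256=256, 319^512=290, 319^1024=120, 319^2048=188, 319^4096=137, 319^8192=35, 319^16384=256, 319^32768=290, 319^65536=120, 319^131072=188, 319^262144=137, 319^524288=35; 319^589987 = 319^1 * 319^2 * 319^32 * 319^128 * 319^65536 * 319^524288 = 72 (mod 323); answer 72
Step 2: U1 = 72; w = 5; total draws C(16,3) = 560; favorable C(6,2)*C(10,1) = 150; P = 15/56; answer 15/56

15/56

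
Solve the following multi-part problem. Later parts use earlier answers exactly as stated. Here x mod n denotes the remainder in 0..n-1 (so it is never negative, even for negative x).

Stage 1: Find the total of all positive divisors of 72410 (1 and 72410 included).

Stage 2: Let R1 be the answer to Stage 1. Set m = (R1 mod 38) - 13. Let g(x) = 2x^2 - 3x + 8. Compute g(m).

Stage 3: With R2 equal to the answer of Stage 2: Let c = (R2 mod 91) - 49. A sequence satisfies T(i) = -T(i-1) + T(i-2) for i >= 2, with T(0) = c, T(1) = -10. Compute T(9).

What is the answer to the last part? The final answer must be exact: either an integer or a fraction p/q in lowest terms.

Stage 1: 72410 = 2 * 5 * 13 * 557; sigma = (1 + 2) * (1 + 5) * (1 + 13) * (1 + 557) = 3 * 6 * 14 * 558 = 140616; answer 140616
Stage 2: R1 = 140616; m = 3; 2*(3)^2 - 3*(3)^1 + 8 = (18) + (-9) + (8) = 17; answer 17
Stage 3: R2 = 17; c = -32; T(2) = -1*(-10) + 1*(-32) = -22; iterating: T(2)=-22, T(3)=12, T(4)=-34, T(5)=46, T(6)=-80, T(7)=126, T(8)=-206, T(9)=332; answer 332

332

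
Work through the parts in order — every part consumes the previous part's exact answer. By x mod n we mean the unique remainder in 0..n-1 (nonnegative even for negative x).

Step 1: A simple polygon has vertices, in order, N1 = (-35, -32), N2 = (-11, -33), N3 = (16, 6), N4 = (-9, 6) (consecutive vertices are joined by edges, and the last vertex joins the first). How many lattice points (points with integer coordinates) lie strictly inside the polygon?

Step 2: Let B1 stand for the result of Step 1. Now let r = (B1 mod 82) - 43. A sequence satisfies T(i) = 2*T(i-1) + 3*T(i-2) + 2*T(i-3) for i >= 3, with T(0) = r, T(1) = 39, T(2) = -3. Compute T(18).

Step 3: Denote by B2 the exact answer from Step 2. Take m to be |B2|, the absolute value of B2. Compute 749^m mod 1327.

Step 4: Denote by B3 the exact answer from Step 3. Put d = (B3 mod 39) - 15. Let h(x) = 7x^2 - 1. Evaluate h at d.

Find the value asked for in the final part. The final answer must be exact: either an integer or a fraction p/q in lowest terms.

342

Step 1: cross terms: (-35*-33 - -11*-32)=803, (-11*6 - 16*-33)=462, (16*6 - -9*6)=150, (-9*-32 - -35*6)=498; twice the area = |1913| = 1913; area = 1913/2; boundary points = 1 + 3 + 25 + 2 = 31; strictly interior points = area - boundary/2 + 1 = 942; answer 942
Step 2: B1 = 942; r = -3; T(3) = 2*(-3) + 3*(39) + 2*(-3) = 105; iterating: T(3)=105, T(4)=279, T(5)=867, T(6)=2781, T(7)=8721, T(8)=27519, T(9)=86763, T(10)=273525, T(11)=862377, T(12)=2718855, T(13)=8571891, T(14)=27025101, T(15)=85203585, T(16)=268626255, T(17)=846913467, T(18)=2670112869; answer 2670112869
Step 3: B2 = 2670112869; m = 2670112869; squarings mod 1327: 749^1=749, 749^2=1007, 749^4=221, 749^8=1069, 749^16=214, 749^32=678, 749^64=542, 749^128=497, 749^256=187, 749^512=467, 749^1024=461, 749^2048=201, 749^4096=591, 749^8192=280, 749^16384=107, 749^32768=833, 749^65536=1195, 749^131072=173, 749^262144=735, 749^524288=136, 749^1048576=1245, 749^2097152=89, 749^4194304=1286, 749^8388608=354, 749^16777216=578, 749^33554432=1007, 749^67108864=221, 749^134217728=1069, 749^268435456=214, 749^536870912=678, 749^1073741824=542, 749^2147483648=497; 749^2670112869 = 749^1 * 749^4 * 749^32 * 749^64 * 749^4096 * 749^8192 * 749^32768 * 749^131072 * 749^262144 * 749^2097152 * 749^16777216 * 749^33554432 * 749^67108864 * 749^134217728 * 749^268435456 * 749^2147483648 = 1295 (mod 1327); answer 1295
Step 4: B3 = 1295; d = -7; 7*(-7)^2 - 1 = (343) + (-1) = 342; answer 342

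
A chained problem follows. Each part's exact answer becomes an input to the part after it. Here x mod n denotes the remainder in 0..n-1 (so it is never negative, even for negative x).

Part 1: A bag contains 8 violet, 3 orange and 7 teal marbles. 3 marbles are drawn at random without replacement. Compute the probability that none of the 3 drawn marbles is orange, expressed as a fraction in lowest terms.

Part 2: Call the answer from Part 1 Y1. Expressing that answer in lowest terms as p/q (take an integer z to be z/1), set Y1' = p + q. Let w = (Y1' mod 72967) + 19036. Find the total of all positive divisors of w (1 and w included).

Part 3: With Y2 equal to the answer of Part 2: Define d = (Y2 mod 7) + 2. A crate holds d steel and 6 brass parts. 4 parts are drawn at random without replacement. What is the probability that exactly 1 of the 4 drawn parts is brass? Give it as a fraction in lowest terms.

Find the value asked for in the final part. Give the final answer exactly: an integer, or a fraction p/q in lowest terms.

Part 1: total draws C(18,3) = 816; favorable C(15,3) = 455; P = 455/816; answer 455/816
Part 2: Y1 = 455/816; threaded value p + q = 1271; w = 20307; 20307 = 3 * 7 * 967; sigma = (1 + 3) * (1 + 7) * (1 + 967) = 4 * 8 * 968 = 30976; answer 30976
Part 3: Y2 = 30976; d = 3; total draws C(9,4) = 126; favorable C(6,1)*C(3,3) = 6; P = 1/21; answer 1/21

1/21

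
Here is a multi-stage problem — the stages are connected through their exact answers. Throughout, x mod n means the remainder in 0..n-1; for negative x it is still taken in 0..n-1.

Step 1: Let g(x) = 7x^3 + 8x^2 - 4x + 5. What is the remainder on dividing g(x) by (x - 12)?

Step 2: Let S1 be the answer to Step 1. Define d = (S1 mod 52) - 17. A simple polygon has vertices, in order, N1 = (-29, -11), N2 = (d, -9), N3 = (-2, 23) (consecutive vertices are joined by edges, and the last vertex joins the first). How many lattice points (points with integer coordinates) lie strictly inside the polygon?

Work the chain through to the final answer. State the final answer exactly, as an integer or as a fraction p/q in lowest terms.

1009

Step 1: remainder = value at the root: 7*(12)^3 + 8*(12)^2 - 4*(12)^1 + 5 = (12096) + (1152) + (-48) + (5) = 13205; answer 13205
Step 2: S1 = 13205; d = 32; cross terms: (-29*-9 - 32*-11)=613, (32*23 - -2*-9)=718, (-2*-11 - -29*23)=689; twice the area = |2020| = 2020; area = 1010; boundary points = 1 + 2 + 1 = 4; strictly interior points = area - boundary/2 + 1 = 1009; answer 1009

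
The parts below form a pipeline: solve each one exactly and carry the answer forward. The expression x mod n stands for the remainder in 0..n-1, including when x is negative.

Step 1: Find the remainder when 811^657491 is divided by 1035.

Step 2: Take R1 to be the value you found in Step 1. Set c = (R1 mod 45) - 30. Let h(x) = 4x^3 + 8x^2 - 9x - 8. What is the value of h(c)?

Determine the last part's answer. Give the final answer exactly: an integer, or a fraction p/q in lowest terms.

-90575

Step 1: squarings mod 1035: 811^1=811, 811^2=496, 811^4=721, 811^8=271, 811^16=991, 811^32=901, 811^64=361, 811^128=946, 811^256=676, 811^512=541, 811^1024=811, 811^2048=496, 811^4096=721, 811^8192=271, 811^16384=991, 811^32768=901, 811^65536=361, 811^131072=946, 811^262144=676, 811^524288=541; 811^657491 = 811^1 * 811^2 * 811^16 * 811^64 * 811^2048 * 811^131072 * 811^524288 = 901 (mod 1035); answer 901
Step 2: R1 = 901; c = -29; 4*(-29)^3 + 8*(-29)^2 - 9*(-29)^1 - 8 = (-97556) + (6728) + (261) + (-8) = -90575; answer -90575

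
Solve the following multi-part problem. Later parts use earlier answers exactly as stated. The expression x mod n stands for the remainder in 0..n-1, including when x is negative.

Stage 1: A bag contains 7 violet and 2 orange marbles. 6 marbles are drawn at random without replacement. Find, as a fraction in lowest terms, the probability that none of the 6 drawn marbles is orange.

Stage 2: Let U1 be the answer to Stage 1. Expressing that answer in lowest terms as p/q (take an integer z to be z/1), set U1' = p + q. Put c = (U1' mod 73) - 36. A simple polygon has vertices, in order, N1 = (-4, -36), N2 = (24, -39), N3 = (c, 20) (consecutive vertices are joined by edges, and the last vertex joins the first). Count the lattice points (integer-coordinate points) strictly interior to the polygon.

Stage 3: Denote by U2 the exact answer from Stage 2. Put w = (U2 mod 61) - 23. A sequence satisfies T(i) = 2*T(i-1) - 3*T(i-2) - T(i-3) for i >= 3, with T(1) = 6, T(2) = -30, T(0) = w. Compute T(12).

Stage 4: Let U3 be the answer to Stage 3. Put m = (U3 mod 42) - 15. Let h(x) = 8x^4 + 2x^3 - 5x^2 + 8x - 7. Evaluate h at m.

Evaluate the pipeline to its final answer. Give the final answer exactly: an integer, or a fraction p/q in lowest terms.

674

Stage 1: total draws C(9,6) = 84; favorable C(7,6) = 7; P = 1/12; answer 1/12
Stage 2: U1 = 1/12; threaded value p + q = 13; c = -23; cross terms: (-4*-39 - 24*-36)=1020, (24*20 - -23*-39)=-417, (-23*-36 - -4*20)=908; twice the area = |1511| = 1511; area = 1511/2; boundary points = 1 + 1 + 1 = 3; strictly interior points = area - boundary/2 + 1 = 755; answer 755
Stage 3: U2 = 755; w = 0; T(3) = 2*(-30) - 3*(6) - 1*(0) = -78; iterating: T(3)=-78, T(4)=-72, T(5)=120, T(6)=534, T(7)=780, T(8)=-162, T(9)=-3198, T(10)=-6690, T(11)=-3624, T(12)=16020; answer 16020
Stage 4: U3 = 16020; m = 3; 8*(3)^4 + 2*(3)^3 - 5*(3)^2 + 8*(3)^1 - 7 = (648) + (54) + (-45) + (24) + (-7) = 674; answer 674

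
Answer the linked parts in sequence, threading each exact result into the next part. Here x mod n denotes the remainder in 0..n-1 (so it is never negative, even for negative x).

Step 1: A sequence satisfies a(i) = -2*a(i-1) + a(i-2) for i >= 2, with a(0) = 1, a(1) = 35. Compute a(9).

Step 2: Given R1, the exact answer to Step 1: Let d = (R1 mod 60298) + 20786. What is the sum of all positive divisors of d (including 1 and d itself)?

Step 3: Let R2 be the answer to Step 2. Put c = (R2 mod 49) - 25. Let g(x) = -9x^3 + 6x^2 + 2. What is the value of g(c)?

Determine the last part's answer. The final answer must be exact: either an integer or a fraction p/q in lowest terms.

Step 1: a(2) = -2*(35) + 1*(1) = -69; iterating: a(2)=-69, a(3)=173, a(4)=-415, a(5)=1003, a(6)=-2421, a(7)=5845, a(8)=-14111, a(9)=34067; answer 34067
Step 2: R1 = 34067; d = 54853; 54853 = 19 * 2887; sigma = (1 + 19) * (1 + 2887) = 20 * 2888 = 57760; answer 57760
Step 3: R2 = 57760; c = 13; -9*(13)^3 + 6*(13)^2 + 2 = (-19773) + (1014) + (2) = -18757; answer -18757

-18757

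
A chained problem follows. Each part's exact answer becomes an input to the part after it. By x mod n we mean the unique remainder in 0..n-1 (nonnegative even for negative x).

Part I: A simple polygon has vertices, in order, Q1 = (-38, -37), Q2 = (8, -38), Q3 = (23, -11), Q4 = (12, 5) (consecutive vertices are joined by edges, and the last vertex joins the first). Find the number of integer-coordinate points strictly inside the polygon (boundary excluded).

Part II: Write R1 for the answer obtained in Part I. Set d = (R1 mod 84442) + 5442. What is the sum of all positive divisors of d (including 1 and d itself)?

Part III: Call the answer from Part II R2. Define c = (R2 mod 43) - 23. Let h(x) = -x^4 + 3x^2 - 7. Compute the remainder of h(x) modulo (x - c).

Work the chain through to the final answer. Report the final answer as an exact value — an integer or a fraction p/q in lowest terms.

Part I: cross terms: (-38*-38 - 8*-37)=1740, (8*-11 - 23*-38)=786, (23*5 - 12*-11)=247, (12*-37 - -38*5)=-254; twice the area = |2519| = 2519; area = 2519/2; boundary points = 1 + 3 + 1 + 2 = 7; strictly interior points = area - boundary/2 + 1 = 1257; answer 1257
Part II: R1 = 1257; d = 6699; 6699 = 3 * 7 * 11 * 29; sigma = (1 + 3) * (1 + 7) * (1 + 11) * (1 + 29) = 4 * 8 * 12 * 30 = 11520; answer 11520
Part III: R2 = 11520; c = 16; remainder = value at the root: -1*(16)^4 + 3*(16)^2 - 7 = (-65536) + (768) + (-7) = -64775; answer -64775

-64775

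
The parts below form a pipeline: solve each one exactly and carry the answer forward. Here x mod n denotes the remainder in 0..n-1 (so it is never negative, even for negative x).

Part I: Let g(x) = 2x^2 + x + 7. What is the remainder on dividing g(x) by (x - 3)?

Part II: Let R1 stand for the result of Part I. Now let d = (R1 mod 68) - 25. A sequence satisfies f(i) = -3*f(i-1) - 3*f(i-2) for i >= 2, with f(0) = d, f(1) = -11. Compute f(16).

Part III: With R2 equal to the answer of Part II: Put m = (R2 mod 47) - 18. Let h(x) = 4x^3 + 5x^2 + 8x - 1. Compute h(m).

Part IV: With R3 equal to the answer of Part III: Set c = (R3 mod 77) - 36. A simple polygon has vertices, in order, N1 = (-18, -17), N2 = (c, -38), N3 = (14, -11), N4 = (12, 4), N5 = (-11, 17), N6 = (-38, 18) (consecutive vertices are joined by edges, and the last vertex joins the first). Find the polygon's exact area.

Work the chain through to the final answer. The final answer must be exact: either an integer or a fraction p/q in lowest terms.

Part I: remainder = value at the root: 2*(3)^2 + 1*(3)^1 + 7 = (18) + (3) + (7) = 28; answer 28
Part II: R1 = 28; d = 3; f(2) = -3*(-11) - 3*(3) = 24; iterating: f(2)=24, f(3)=-39, f(4)=45, f(5)=-18, f(6)=-81, f(7)=297, f(8)=-648, f(9)=1053, f(10)=-1215, f(11)=486, f(12)=2187, f(13)=-8019, f(14)=17496, f(15)=-28431, f(16)=32805; answer 32805
Part III: R2 = 32805; m = 28; 4*(28)^3 + 5*(28)^2 + 8*(28)^1 - 1 = (87808) + (3920) + (224) + (-1) = 91951; answer 91951
Part IV: R3 = 91951; c = -23; cross terms: (-18*-38 - -23*-17)=293, (-23*-11 - 14*-38)=785, (14*4 - 12*-11)=188, (12*17 - -11*4)=248, (-11*18 - -38*17)=448, (-38*-17 - -18*18)=970; twice the area = |2932| = 2932; area = 1466; answer 1466

1466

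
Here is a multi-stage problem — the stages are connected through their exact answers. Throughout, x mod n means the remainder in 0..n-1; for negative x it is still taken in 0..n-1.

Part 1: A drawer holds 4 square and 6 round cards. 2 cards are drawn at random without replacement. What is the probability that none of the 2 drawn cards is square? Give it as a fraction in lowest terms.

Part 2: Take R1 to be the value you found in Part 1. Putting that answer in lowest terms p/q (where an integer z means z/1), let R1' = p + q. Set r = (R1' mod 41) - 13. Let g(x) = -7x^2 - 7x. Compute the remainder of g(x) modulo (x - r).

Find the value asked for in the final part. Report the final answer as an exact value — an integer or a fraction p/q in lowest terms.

-504

Part 1: total draws C(10,2) = 45; favorable C(6,2) = 15; P = 1/3; answer 1/3
Part 2: R1 = 1/3; threaded value p + q = 4; r = -9; remainder = value at the root: -7*(-9)^2 - 7*(-9)^1 = (-567) + (63) = -504; answer -504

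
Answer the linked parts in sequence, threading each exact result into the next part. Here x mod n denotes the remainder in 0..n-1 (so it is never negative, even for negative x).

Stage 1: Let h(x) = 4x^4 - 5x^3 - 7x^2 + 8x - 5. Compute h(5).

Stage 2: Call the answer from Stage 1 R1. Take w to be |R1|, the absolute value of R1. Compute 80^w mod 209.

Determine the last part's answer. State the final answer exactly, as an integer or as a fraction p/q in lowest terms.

177

Stage 1: 4*(5)^4 - 5*(5)^3 - 7*(5)^2 + 8*(5)^1 - 5 = (2500) + (-625) + (-175) + (40) + (-5) = 1735; answer 1735
Stage 2: R1 = 1735; w = 1735; squarings mod 209: 80^1=80, 80^2=130, 80^4=180, 80^8=5, 80^16=25, 80^32=207, 80^64=4, 80^128=16, 80^256=47, 80^512=119, 80^1024=158; 80^1735 = 80^1 * 80^2 * 80^4 * 80^64 * 80^128 * 80^512 * 80^1024 = 177 (mod 209); answer 177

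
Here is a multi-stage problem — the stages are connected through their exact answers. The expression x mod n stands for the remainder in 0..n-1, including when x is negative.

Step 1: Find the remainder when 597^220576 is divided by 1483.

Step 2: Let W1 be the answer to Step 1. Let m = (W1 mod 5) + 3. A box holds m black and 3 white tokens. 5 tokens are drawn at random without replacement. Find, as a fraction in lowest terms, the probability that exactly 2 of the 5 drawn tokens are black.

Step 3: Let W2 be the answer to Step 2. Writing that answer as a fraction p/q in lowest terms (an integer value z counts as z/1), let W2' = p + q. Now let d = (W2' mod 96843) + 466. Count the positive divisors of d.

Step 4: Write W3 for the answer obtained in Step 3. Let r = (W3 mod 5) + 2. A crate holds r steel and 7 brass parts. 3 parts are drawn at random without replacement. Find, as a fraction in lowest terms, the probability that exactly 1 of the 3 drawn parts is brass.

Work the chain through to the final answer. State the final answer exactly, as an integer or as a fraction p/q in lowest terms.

14/55

Step 1: squarings mod 1483: 597^1=597, 597^2=489, 597^4=358, 597^8=626, 597^16=364, 597^32=509, 597^64=1039, 597^128=1380, 597^256=228, 597^512=79, 597^1024=309, 597^2048=569, 597^4096=467, 597^8192=88, 597^16384=329, 597^32768=1465, 597^65536=324, 597^131072=1166; 597^220576 = 597^32 * 597^128 * 597^256 * 597^1024 * 597^2048 * 597^4096 * 597^16384 * 597^65536 * 597^131072 = 629 (mod 1483); answer 629
Step 2: W1 = 629; m = 7; total draws C(10,5) = 252; favorable C(7,2)*C(3,3) = 21; P = 1/12; answer 1/12
Step 3: W2 = 1/12; threaded value p + q = 13; d = 479; 479 is prime, so its only divisors are 1 and 479; count = 2; answer 2
Step 4: W3 = 2; r = 4; total draws C(11,3) = 165; favorable C(7,1)*C(4,2) = 42; P = 14/55; answer 14/55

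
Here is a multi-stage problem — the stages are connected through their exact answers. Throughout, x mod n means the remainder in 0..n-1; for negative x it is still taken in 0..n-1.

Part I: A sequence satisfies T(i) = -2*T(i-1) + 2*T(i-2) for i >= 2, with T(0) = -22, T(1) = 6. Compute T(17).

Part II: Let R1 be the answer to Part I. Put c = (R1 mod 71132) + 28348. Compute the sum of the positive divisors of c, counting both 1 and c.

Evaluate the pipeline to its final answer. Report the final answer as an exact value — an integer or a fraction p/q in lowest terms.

138684

Part I: T(2) = -2*(6) + 2*(-22) = -56; iterating: T(2)=-56, T(3)=124, T(4)=-360, T(5)=968, T(6)=-2656, T(7)=7248, T(8)=-19808, T(9)=54112, T(10)=-147840, T(11)=403904, T(12)=-1103488, T(13)=3014784, T(14)=-8236544, T(15)=22502656, T(16)=-61478400, T(17)=167962112; answer 167962112
Part II: R1 = 167962112; c = 47808; 47808 = 2^6 * 3^2 * 83; sigma = (1 + 2 + 4 + 8 + 16 + 32 + 64) * (1 + 3 + 9) * (1 + 83) = 127 * 13 * 84 = 138684; answer 138684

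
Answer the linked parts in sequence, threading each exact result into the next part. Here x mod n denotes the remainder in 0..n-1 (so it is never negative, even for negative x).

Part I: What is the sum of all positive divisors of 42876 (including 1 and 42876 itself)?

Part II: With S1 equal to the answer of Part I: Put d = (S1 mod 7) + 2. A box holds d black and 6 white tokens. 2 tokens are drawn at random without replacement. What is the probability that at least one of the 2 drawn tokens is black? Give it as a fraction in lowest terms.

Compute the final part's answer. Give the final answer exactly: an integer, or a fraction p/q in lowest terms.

Part I: 42876 = 2^2 * 3^3 * 397; sigma = (1 + 2 + 4) * (1 + 3 + 9 + 27) * (1 + 397) = 7 * 40 * 398 = 111440; answer 111440
Part II: S1 = 111440; d = 2; total draws C(8,2) = 28; complement C(6,2) = 15; favorable 28 - 15 = 13; P = 13/28; answer 13/28

13/28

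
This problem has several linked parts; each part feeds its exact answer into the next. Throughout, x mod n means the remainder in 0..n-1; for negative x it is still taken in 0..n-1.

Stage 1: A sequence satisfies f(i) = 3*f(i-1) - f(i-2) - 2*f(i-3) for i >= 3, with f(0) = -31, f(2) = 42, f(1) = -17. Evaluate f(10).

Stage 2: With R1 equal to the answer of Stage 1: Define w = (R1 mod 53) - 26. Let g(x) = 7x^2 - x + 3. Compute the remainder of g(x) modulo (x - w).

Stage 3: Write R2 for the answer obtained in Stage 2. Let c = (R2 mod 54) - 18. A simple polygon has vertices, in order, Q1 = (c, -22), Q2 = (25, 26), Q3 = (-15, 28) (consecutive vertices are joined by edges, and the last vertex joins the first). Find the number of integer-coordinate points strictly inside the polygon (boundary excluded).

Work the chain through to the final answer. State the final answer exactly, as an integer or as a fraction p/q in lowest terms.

983

Stage 1: f(3) = 3*(42) - 1*(-17) - 2*(-31) = 205; iterating: f(3)=205, f(4)=607, f(5)=1532, f(6)=3579, f(7)=7991, f(8)=17330, f(9)=36841, f(10)=77211; answer 77211
Stage 2: R1 = 77211; w = 17; remainder = value at the root: 7*(17)^2 - 1*(17)^1 + 3 = (2023) + (-17) + (3) = 2009; answer 2009
Stage 3: R2 = 2009; c = -7; cross terms: (-7*26 - 25*-22)=368, (25*28 - -15*26)=1090, (-15*-22 - -7*28)=526; twice the area = |1984| = 1984; area = 992; boundary points = 16 + 2 + 2 = 20; strictly interior points = area - boundary/2 + 1 = 983; answer 983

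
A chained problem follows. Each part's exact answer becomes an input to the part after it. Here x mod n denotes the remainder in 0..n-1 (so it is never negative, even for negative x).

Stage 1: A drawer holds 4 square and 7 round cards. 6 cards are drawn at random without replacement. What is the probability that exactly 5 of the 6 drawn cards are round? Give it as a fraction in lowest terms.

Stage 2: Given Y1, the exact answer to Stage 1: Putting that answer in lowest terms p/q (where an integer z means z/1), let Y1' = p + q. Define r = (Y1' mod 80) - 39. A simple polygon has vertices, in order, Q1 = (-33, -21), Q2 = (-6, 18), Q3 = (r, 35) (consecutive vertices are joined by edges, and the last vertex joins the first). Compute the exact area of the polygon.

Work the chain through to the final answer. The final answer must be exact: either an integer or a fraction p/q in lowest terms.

Stage 1: total draws C(11,6) = 462; favorable C(7,5)*C(4,1) = 84; P = 2/11; answer 2/11
Stage 2: Y1 = 2/11; threaded value p + q = 13; r = -26; cross terms: (-33*18 - -6*-21)=-720, (-6*35 - -26*18)=258, (-26*-21 - -33*35)=1701; twice the area = |1239| = 1239; area = 1239/2; answer 1239/2

1239/2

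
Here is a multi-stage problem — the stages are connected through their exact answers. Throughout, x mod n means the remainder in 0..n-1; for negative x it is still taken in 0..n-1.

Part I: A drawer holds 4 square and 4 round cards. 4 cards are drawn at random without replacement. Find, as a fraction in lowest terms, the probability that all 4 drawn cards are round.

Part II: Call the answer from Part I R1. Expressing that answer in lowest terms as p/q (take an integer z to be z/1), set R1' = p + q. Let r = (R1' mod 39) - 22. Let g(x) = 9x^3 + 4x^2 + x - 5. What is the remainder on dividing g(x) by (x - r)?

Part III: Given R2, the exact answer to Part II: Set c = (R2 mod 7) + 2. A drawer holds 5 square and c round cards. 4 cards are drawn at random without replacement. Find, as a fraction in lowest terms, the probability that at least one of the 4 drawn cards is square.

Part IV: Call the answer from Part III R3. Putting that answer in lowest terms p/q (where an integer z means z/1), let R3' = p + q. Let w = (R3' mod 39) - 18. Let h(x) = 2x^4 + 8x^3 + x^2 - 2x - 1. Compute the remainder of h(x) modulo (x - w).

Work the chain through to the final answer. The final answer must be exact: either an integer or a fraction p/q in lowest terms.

Part I: total draws C(8,4) = 70; favorable C(4,4) = 1; P = 1/70; answer 1/70
Part II: R1 = 1/70; threaded value p + q = 71; r = 10; remainder = value at the root: 9*(10)^3 + 4*(10)^2 + 1*(10)^1 - 5 = (9000) + (400) + (10) + (-5) = 9405; answer 9405
Part III: R2 = 9405; c = 6; total draws C(11,4) = 330; complement C(6,4) = 15; favorable 330 - 15 = 315; P = 21/22; answer 21/22
Part IV: R3 = 21/22; threaded value p + q = 43; w = -14; remainder = value at the root: 2*(-14)^4 + 8*(-14)^3 + 1*(-14)^2 - 2*(-14)^1 - 1 = (76832) + (-21952) + (196) + (28) + (-1) = 55103; answer 55103

55103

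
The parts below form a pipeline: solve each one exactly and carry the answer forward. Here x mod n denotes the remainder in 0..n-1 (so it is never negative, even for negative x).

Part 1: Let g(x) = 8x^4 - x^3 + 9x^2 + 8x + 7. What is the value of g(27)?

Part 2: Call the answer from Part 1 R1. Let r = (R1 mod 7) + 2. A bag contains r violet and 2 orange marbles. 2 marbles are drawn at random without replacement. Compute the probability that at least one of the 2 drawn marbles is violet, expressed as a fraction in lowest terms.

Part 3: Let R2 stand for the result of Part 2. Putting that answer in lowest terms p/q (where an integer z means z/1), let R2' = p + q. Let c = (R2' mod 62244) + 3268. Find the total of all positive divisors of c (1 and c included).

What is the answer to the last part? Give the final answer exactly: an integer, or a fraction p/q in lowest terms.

Part 1: 8*(27)^4 - 1*(27)^3 + 9*(27)^2 + 8*(27)^1 + 7 = (4251528) + (-19683) + (6561) + (216) + (7) = 4238629; answer 4238629
Part 2: R1 = 4238629; r = 5; total draws C(7,2) = 21; complement C(2,2) = 1; favorable 21 - 1 = 20; P = 20/21; answer 20/21
Part 3: R2 = 20/21; threaded value p + q = 41; c = 3309; 3309 = 3 * 1103; sigma = (1 + 3) * (1 + 1103) = 4 * 1104 = 4416; answer 4416

4416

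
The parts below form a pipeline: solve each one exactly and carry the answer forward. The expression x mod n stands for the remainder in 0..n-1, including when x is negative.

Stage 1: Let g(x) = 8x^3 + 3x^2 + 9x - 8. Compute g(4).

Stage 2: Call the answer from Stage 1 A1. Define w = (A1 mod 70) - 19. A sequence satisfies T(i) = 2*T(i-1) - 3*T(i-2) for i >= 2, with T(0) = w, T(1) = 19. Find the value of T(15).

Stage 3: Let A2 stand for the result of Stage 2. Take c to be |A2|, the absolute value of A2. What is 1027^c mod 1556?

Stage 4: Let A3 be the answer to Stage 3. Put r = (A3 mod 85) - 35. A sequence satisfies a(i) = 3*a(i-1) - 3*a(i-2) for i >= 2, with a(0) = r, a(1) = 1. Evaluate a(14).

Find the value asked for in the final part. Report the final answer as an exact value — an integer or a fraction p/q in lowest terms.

Stage 1: 8*(4)^3 + 3*(4)^2 + 9*(4)^1 - 8 = (512) + (48) + (36) + (-8) = 588; answer 588
Stage 2: A1 = 588; w = 9; T(2) = 2*(19) - 3*(9) = 11; iterating: T(2)=11, T(3)=-35, T(4)=-103, T(5)=-101, T(6)=107, T(7)=517, T(8)=713, T(9)=-125, T(10)=-2389, T(11)=-4403, T(12)=-1639, T(13)=9931, T(14)=24779, T(15)=19765; answer 19765
Stage 3: A2 = 19765; c = 19765; squarings mod 1556: 1027^1=1027, 1027^2=1317, 1027^4=1105, 1027^8=1121, 1027^16=949, 1027^32=1233, 1027^64=77, 1027^128=1261, 1027^256=1445, 1027^512=1429, 1027^1024=569, 1027^2048=113, 1027^4096=321, 1027^8192=345, 1027^16384=769; 1027^19765 = 1027^1 * 1027^4 * 1027^16 * 1027^32 * 1027^256 * 1027^1024 * 1027^2048 * 1027^16384 = 463 (mod 1556); answer 463
Stage 4: A3 = 463; r = 3; a(2) = 3*(1) - 3*(3) = -6; iterating: a(2)=-6, a(3)=-21, a(4)=-45, a(5)=-72, a(6)=-81, a(7)=-27, a(8)=162, a(9)=567, a(10)=1215, a(11)=1944, a(12)=2187, a(13)=729, a(14)=-4374; answer -4374

-4374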